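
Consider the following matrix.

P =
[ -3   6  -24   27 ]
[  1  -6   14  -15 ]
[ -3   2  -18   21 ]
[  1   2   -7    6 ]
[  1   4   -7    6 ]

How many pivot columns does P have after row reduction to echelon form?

Row reduce to echelon form.
R2 ← R2 + (1/3)·R1: [0, -4, 6, -6]
R3 ← R3 − R1: [0, -4, 6, -6]
R4 ← R4 + (1/3)·R1: [0, 4, -15, 15]
R5 ← R5 + (1/3)·R1: [0, 6, -15, 15]
R3 ← R3 − R2: [0, 0, 0, 0]
R4 ← R4 + R2: [0, 0, -9, 9]
R5 ← R5 + (3/2)·R2: [0, 0, -6, 6]
Swap R3 ↔ R4
R5 ← R5 − (2/3)·R3: [0, 0, 0, 0]
Echelon form has 3 nonzero rows, so rank(P) = 3.
Each nonzero row contributes one pivot column: 3 pivot columns.

3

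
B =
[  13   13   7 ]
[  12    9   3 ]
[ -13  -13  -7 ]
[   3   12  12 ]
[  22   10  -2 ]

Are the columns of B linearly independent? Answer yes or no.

Row reduce B to echelon form.
R2 ← R2 − (12/13)·R1: [0, -3, -45/13]
R3 ← R3 + R1: [0, 0, 0]
R4 ← R4 − (3/13)·R1: [0, 9, 135/13]
R5 ← R5 − (22/13)·R1: [0, -12, -180/13]
R4 ← R4 + (3)·R2: [0, 0, 0]
R5 ← R5 − (4)·R2: [0, 0, 0]
2 pivots among 3 columns.
Only 2 < 3 pivot columns, so the columns are linearly dependent.

no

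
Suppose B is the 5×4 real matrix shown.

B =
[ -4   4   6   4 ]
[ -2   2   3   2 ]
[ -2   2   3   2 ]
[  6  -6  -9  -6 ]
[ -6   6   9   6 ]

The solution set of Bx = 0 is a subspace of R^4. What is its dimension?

Row reduce to echelon form.
R2 ← R2 − (1/2)·R1: [0, 0, 0, 0]
R3 ← R3 − (1/2)·R1: [0, 0, 0, 0]
R4 ← R4 + (3/2)·R1: [0, 0, 0, 0]
R5 ← R5 − (3/2)·R1: [0, 0, 0, 0]
1 nonzero row, so rank(B) = 1.
B has 4 columns; by rank–nullity, nullity = 4 − 1 = 3.

3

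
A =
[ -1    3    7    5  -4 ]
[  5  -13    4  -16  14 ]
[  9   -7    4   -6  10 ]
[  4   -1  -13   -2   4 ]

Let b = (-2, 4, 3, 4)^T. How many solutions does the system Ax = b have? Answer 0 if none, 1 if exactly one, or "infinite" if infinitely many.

Row reduce the augmented matrix [A | b].
R2 ← R2 + (5)·R1: [0, 2, 39, 9, -6, -6]
R3 ← R3 + (9)·R1: [0, 20, 67, 39, -26, -15]
R4 ← R4 + (4)·R1: [0, 11, 15, 18, -12, -4]
R3 ← R3 − (10)·R2: [0, 0, -323, -51, 34, 45]
R4 ← R4 − (11/2)·R2: [0, 0, -399/2, -63/2, 21, 29]
R4 ← R4 − (21/34)·R3: [0, 0, 0, 0, 0, 41/34]
The echelon form has 4 nonzero rows; the last pivot sits in the augmented column, so rank(A) = 3 but rank([A|b]) = 4.
Since the ranks differ, the system is inconsistent.
It has no solutions.

0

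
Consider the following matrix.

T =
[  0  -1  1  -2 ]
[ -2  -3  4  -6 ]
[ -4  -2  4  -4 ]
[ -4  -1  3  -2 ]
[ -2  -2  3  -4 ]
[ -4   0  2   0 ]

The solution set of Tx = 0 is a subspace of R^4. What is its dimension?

2

Row reduce to echelon form.
Swap R1 ↔ R2
R3 ← R3 − (2)·R1: [0, 4, -4, 8]
R4 ← R4 − (2)·R1: [0, 5, -5, 10]
R5 ← R5 − R1: [0, 1, -1, 2]
R6 ← R6 − (2)·R1: [0, 6, -6, 12]
R3 ← R3 + (4)·R2: [0, 0, 0, 0]
R4 ← R4 + (5)·R2: [0, 0, 0, 0]
R5 ← R5 + R2: [0, 0, 0, 0]
R6 ← R6 + (6)·R2: [0, 0, 0, 0]
2 nonzero rows, so rank(T) = 2.
T has 4 columns; by rank–nullity, nullity = 4 − 2 = 2.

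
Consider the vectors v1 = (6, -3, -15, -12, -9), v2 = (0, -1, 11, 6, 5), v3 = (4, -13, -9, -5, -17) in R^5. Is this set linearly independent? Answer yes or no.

Form the matrix with these vectors as rows and row reduce.
R3 ← R3 − (2/3)·R1: [0, -11, 1, 3, -11]
R3 ← R3 − (11)·R2: [0, 0, -120, -63, -66]
3 nonzero rows, so the 3 vectors span a space of dimension 3.
Since 3 = 3, the vectors are linearly independent.

yes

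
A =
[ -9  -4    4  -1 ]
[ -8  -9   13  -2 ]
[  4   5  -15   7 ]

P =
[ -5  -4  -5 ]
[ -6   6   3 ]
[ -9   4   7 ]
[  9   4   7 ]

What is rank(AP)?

3

First compute AP:
[[ 24,  24,  54],
 [-41,  22,  90],
 [148, -18, -61]]
Now row reduce the product.
R2 ← R2 + (41/24)·R1: [0, 63, 729/4]
R3 ← R3 − (37/6)·R1: [0, -166, -394]
R3 ← R3 + (166/63)·R2: [0, 0, 1207/14]
3 nonzero rows, so rank(AP) = 3.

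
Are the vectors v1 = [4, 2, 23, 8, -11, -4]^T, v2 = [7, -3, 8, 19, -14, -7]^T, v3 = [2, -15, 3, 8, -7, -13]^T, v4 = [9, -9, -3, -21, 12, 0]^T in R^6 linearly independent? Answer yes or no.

yes

Form the matrix with these vectors as rows and row reduce.
R2 ← R2 − (7/4)·R1: [0, -13/2, -129/4, 5, 21/4, 0]
R3 ← R3 − (1/2)·R1: [0, -16, -17/2, 4, -3/2, -11]
R4 ← R4 − (9/4)·R1: [0, -27/2, -219/4, -39, 147/4, 9]
R3 ← R3 − (32/13)·R2: [0, 0, 1843/26, -108/13, -375/26, -11]
R4 ← R4 − (27/13)·R2: [0, 0, 159/13, -642/13, 336/13, 9]
R4 ← R4 − (318/1843)·R3: [0, 0, 0, -88374/1843, 52221/1843, 20085/1843]
4 nonzero rows, so the 4 vectors span a space of dimension 4.
Since 4 = 4, the vectors are linearly independent.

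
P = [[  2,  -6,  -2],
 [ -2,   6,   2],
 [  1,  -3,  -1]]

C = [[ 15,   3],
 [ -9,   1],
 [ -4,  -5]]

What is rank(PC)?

First compute PC:
[[ 92,  10],
 [-92, -10],
 [ 46,   5]]
Now row reduce the product.
R2 ← R2 + R1: [0, 0]
R3 ← R3 − (1/2)·R1: [0, 0]
1 nonzero row, so rank(PC) = 1.

1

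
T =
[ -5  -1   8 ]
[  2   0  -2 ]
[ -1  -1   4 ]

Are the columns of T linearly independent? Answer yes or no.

Row reduce T to echelon form.
R2 ← R2 + (2/5)·R1: [0, -2/5, 6/5]
R3 ← R3 − (1/5)·R1: [0, -4/5, 12/5]
R3 ← R3 − (2)·R2: [0, 0, 0]
2 pivots among 3 columns.
Only 2 < 3 pivot columns, so the columns are linearly dependent.

no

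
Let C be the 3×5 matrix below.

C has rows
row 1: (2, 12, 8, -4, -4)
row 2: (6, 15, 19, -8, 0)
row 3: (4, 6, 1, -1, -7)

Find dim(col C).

3

Row reduce to echelon form.
R2 ← R2 − (3)·R1: [0, -21, -5, 4, 12]
R3 ← R3 − (2)·R1: [0, -18, -15, 7, 1]
R3 ← R3 − (6/7)·R2: [0, 0, -75/7, 25/7, -65/7]
Echelon form has 3 nonzero rows, so rank(C) = 3.
The column space has dimension equal to the rank: 3.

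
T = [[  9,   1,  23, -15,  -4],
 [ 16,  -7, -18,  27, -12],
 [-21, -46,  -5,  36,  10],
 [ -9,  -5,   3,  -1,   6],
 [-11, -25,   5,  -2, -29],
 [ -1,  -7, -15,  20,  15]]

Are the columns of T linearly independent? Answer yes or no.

Row reduce T to echelon form.
R2 ← R2 − (16/9)·R1: [0, -79/9, -530/9, 161/3, -44/9]
R3 ← R3 + (7/3)·R1: [0, -131/3, 146/3, 1, 2/3]
R4 ← R4 + R1: [0, -4, 26, -16, 2]
R5 ← R5 + (11/9)·R1: [0, -214/9, 298/9, -61/3, -305/9]
R6 ← R6 + (1/9)·R1: [0, -62/9, -112/9, 55/3, 131/9]
R3 ← R3 − (393/79)·R2: [0, 0, 26988/79, -21012/79, 1974/79]
R4 ← R4 − (36/79)·R2: [0, 0, 4174/79, -3196/79, 334/79]
R5 ← R5 − (214/79)·R2: [0, 0, 15218/79, -13091/79, -1631/79]
R6 ← R6 − (62/79)·R2: [0, 0, 2668/79, -1879/79, 1453/79]
R4 ← R4 − (2087/13494)·R3: [0, 0, 0, 1530/2249, 817/2249]
R5 ← R5 − (7609/13494)·R3: [0, 0, 0, -35379/2249, -78120/2249]
R6 ← R6 − (667/6747)·R3: [0, 0, 0, 5643/2249, 35809/2249]
R5 ← R5 + (3931/170)·R4: [0, 0, 0, 0, -4477/170]
R6 ← R6 − (627/170)·R4: [0, 0, 0, 0, 2479/170]
R6 ← R6 + (67/121)·R5: [0, 0, 0, 0, 0]
5 pivots among 5 columns.
Every column is a pivot column, so the columns are linearly independent.

yes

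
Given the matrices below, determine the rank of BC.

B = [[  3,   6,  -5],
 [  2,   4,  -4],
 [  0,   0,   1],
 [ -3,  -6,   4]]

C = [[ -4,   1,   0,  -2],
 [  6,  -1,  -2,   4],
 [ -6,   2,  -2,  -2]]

First compute BC:
[[ 54, -13,  -2,  28],
 [ 40, -10,   0,  20],
 [ -6,   2,  -2,  -2],
 [-48,  11,   4, -26]]
Now row reduce the product.
R2 ← R2 − (20/27)·R1: [0, -10/27, 40/27, -20/27]
R3 ← R3 + (1/9)·R1: [0, 5/9, -20/9, 10/9]
R4 ← R4 + (8/9)·R1: [0, -5/9, 20/9, -10/9]
R3 ← R3 + (3/2)·R2: [0, 0, 0, 0]
R4 ← R4 − (3/2)·R2: [0, 0, 0, 0]
2 nonzero rows, so rank(BC) = 2.

2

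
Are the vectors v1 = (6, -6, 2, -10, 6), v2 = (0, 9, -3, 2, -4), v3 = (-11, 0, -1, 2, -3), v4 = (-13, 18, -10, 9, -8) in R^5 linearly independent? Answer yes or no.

yes

Form the matrix with these vectors as rows and row reduce.
R3 ← R3 + (11/6)·R1: [0, -11, 8/3, -49/3, 8]
R4 ← R4 + (13/6)·R1: [0, 5, -17/3, -38/3, 5]
R3 ← R3 + (11/9)·R2: [0, 0, -1, -125/9, 28/9]
R4 ← R4 − (5/9)·R2: [0, 0, -4, -124/9, 65/9]
R4 ← R4 − (4)·R3: [0, 0, 0, 376/9, -47/9]
4 nonzero rows, so the 4 vectors span a space of dimension 4.
Since 4 = 4, the vectors are linearly independent.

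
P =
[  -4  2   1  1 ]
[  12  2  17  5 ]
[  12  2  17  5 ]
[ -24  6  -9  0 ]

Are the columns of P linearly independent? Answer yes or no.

no

Row reduce P to echelon form.
R2 ← R2 + (3)·R1: [0, 8, 20, 8]
R3 ← R3 + (3)·R1: [0, 8, 20, 8]
R4 ← R4 − (6)·R1: [0, -6, -15, -6]
R3 ← R3 − R2: [0, 0, 0, 0]
R4 ← R4 + (3/4)·R2: [0, 0, 0, 0]
2 pivots among 4 columns.
Only 2 < 4 pivot columns, so the columns are linearly dependent.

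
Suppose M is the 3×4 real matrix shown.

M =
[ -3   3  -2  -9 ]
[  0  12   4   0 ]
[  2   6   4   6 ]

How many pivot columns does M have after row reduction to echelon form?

2

Row reduce to echelon form.
R3 ← R3 + (2/3)·R1: [0, 8, 8/3, 0]
R3 ← R3 − (2/3)·R2: [0, 0, 0, 0]
Echelon form has 2 nonzero rows, so rank(M) = 2.
Each nonzero row contributes one pivot column: 2 pivot columns.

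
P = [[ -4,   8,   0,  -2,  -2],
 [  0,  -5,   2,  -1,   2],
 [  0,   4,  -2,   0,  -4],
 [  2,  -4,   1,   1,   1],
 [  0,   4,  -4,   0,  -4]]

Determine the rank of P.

4

Row reduce to echelon form.
R4 ← R4 + (1/2)·R1: [0, 0, 1, 0, 0]
R3 ← R3 + (4/5)·R2: [0, 0, -2/5, -4/5, -12/5]
R5 ← R5 + (4/5)·R2: [0, 0, -12/5, -4/5, -12/5]
R4 ← R4 + (5/2)·R3: [0, 0, 0, -2, -6]
R5 ← R5 − (6)·R3: [0, 0, 0, 4, 12]
R5 ← R5 + (2)·R4: [0, 0, 0, 0, 0]
Echelon form has 4 nonzero rows, so rank(P) = 4.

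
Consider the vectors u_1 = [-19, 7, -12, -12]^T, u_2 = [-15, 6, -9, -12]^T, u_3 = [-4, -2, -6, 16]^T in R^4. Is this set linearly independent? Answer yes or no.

no

Form the matrix with these vectors as rows and row reduce.
R2 ← R2 − (15/19)·R1: [0, 9/19, 9/19, -48/19]
R3 ← R3 − (4/19)·R1: [0, -66/19, -66/19, 352/19]
R3 ← R3 + (22/3)·R2: [0, 0, 0, 0]
2 nonzero rows, so the 3 vectors span a space of dimension 2.
Since 2 < 3, the vectors are linearly dependent.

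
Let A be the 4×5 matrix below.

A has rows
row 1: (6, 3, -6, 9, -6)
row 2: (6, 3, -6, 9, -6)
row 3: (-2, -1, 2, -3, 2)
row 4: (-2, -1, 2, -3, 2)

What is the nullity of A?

Row reduce to echelon form.
R2 ← R2 − R1: [0, 0, 0, 0, 0]
R3 ← R3 + (1/3)·R1: [0, 0, 0, 0, 0]
R4 ← R4 + (1/3)·R1: [0, 0, 0, 0, 0]
1 nonzero row, so rank(A) = 1.
A has 5 columns; by rank–nullity, nullity = 5 − 1 = 4.

4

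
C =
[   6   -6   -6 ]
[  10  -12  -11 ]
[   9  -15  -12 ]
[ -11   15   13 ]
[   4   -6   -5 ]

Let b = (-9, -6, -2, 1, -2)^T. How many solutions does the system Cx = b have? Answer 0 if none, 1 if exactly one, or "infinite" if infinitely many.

0

Row reduce the augmented matrix [C | b].
R2 ← R2 − (5/3)·R1: [0, -2, -1, 9]
R3 ← R3 − (3/2)·R1: [0, -6, -3, 23/2]
R4 ← R4 + (11/6)·R1: [0, 4, 2, -31/2]
R5 ← R5 − (2/3)·R1: [0, -2, -1, 4]
R3 ← R3 − (3)·R2: [0, 0, 0, -31/2]
R4 ← R4 + (2)·R2: [0, 0, 0, 5/2]
R5 ← R5 − R2: [0, 0, 0, -5]
R4 ← R4 + (5/31)·R3: [0, 0, 0, 0]
R5 ← R5 − (10/31)·R3: [0, 0, 0, 0]
The echelon form has 3 nonzero rows; the last pivot sits in the augmented column, so rank(C) = 2 but rank([C|b]) = 3.
Since the ranks differ, the system is inconsistent.
It has no solutions.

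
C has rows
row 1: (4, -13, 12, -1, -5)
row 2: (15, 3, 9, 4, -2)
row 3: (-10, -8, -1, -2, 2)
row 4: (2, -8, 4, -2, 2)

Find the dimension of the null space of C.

1

Row reduce to echelon form.
R2 ← R2 − (15/4)·R1: [0, 207/4, -36, 31/4, 67/4]
R3 ← R3 + (5/2)·R1: [0, -81/2, 29, -9/2, -21/2]
R4 ← R4 − (1/2)·R1: [0, -3/2, -2, -3/2, 9/2]
R3 ← R3 + (18/23)·R2: [0, 0, 19/23, 36/23, 60/23]
R4 ← R4 + (2/69)·R2: [0, 0, -70/23, -88/69, 344/69]
R4 ← R4 + (70/19)·R3: [0, 0, 0, 256/57, 832/57]
4 nonzero rows, so rank(C) = 4.
C has 5 columns; by rank–nullity, nullity = 5 − 4 = 1.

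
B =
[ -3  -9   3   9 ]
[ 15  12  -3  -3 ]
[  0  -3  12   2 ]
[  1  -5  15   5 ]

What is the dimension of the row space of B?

Row reduce to echelon form.
R2 ← R2 + (5)·R1: [0, -33, 12, 42]
R4 ← R4 + (1/3)·R1: [0, -8, 16, 8]
R3 ← R3 − (1/11)·R2: [0, 0, 120/11, -20/11]
R4 ← R4 − (8/33)·R2: [0, 0, 144/11, -24/11]
R4 ← R4 − (6/5)·R3: [0, 0, 0, 0]
Echelon form has 3 nonzero rows, so rank(B) = 3.
The row space has dimension equal to the rank: 3.

3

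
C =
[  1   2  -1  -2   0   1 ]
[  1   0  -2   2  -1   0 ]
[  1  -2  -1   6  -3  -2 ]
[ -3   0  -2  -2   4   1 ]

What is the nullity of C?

Row reduce to echelon form.
R2 ← R2 − R1: [0, -2, -1, 4, -1, -1]
R3 ← R3 − R1: [0, -4, 0, 8, -3, -3]
R4 ← R4 + (3)·R1: [0, 6, -5, -8, 4, 4]
R3 ← R3 − (2)·R2: [0, 0, 2, 0, -1, -1]
R4 ← R4 + (3)·R2: [0, 0, -8, 4, 1, 1]
R4 ← R4 + (4)·R3: [0, 0, 0, 4, -3, -3]
4 nonzero rows, so rank(C) = 4.
C has 6 columns; by rank–nullity, nullity = 6 − 4 = 2.

2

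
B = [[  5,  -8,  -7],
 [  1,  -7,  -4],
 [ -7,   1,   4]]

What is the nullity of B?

Row reduce to echelon form.
R2 ← R2 − (1/5)·R1: [0, -27/5, -13/5]
R3 ← R3 + (7/5)·R1: [0, -51/5, -29/5]
R3 ← R3 − (17/9)·R2: [0, 0, -8/9]
3 nonzero rows, so rank(B) = 3.
B has 3 columns; by rank–nullity, nullity = 3 − 3 = 0.

0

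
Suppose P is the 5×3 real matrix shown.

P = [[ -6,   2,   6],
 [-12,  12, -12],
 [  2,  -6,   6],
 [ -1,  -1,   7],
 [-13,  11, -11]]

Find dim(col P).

Row reduce to echelon form.
R2 ← R2 − (2)·R1: [0, 8, -24]
R3 ← R3 + (1/3)·R1: [0, -16/3, 8]
R4 ← R4 − (1/6)·R1: [0, -4/3, 6]
R5 ← R5 − (13/6)·R1: [0, 20/3, -24]
R3 ← R3 + (2/3)·R2: [0, 0, -8]
R4 ← R4 + (1/6)·R2: [0, 0, 2]
R5 ← R5 − (5/6)·R2: [0, 0, -4]
R4 ← R4 + (1/4)·R3: [0, 0, 0]
R5 ← R5 − (1/2)·R3: [0, 0, 0]
Echelon form has 3 nonzero rows, so rank(P) = 3.
The column space has dimension equal to the rank: 3.

3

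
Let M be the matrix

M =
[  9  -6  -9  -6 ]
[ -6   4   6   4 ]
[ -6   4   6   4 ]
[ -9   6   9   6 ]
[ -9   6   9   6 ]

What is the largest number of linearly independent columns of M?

1

Row reduce to echelon form.
R2 ← R2 + (2/3)·R1: [0, 0, 0, 0]
R3 ← R3 + (2/3)·R1: [0, 0, 0, 0]
R4 ← R4 + R1: [0, 0, 0, 0]
R5 ← R5 + R1: [0, 0, 0, 0]
Echelon form has 1 nonzero row, so rank(M) = 1.
The rank gives the maximum number of linearly independent columns: 1.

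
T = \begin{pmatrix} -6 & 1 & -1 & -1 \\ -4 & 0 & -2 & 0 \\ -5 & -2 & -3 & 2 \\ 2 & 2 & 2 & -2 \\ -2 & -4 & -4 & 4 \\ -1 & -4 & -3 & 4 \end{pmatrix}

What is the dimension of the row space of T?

Row reduce to echelon form.
R2 ← R2 − (2/3)·R1: [0, -2/3, -4/3, 2/3]
R3 ← R3 − (5/6)·R1: [0, -17/6, -13/6, 17/6]
R4 ← R4 + (1/3)·R1: [0, 7/3, 5/3, -7/3]
R5 ← R5 − (1/3)·R1: [0, -13/3, -11/3, 13/3]
R6 ← R6 − (1/6)·R1: [0, -25/6, -17/6, 25/6]
R3 ← R3 − (17/4)·R2: [0, 0, 7/2, 0]
R4 ← R4 + (7/2)·R2: [0, 0, -3, 0]
R5 ← R5 − (13/2)·R2: [0, 0, 5, 0]
R6 ← R6 − (25/4)·R2: [0, 0, 11/2, 0]
R4 ← R4 + (6/7)·R3: [0, 0, 0, 0]
R5 ← R5 − (10/7)·R3: [0, 0, 0, 0]
R6 ← R6 − (11/7)·R3: [0, 0, 0, 0]
Echelon form has 3 nonzero rows, so rank(T) = 3.
The row space has dimension equal to the rank: 3.

3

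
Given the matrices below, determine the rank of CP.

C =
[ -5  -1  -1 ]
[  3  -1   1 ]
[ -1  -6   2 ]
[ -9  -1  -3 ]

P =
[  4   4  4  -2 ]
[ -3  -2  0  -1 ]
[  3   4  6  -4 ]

2

First compute CP:
[[-20, -22, -26,  15],
 [ 18,  18,  18,  -9],
 [ 20,  16,   8,   0],
 [-42, -46, -54,  31]]
Now row reduce the product.
R2 ← R2 + (9/10)·R1: [0, -9/5, -27/5, 9/2]
R3 ← R3 + R1: [0, -6, -18, 15]
R4 ← R4 − (21/10)·R1: [0, 1/5, 3/5, -1/2]
R3 ← R3 − (10/3)·R2: [0, 0, 0, 0]
R4 ← R4 + (1/9)·R2: [0, 0, 0, 0]
2 nonzero rows, so rank(CP) = 2.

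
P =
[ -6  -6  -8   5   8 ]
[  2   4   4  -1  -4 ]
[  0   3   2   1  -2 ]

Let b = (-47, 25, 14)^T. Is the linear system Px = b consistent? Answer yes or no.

yes

Row reduce the augmented matrix [P | b].
R2 ← R2 + (1/3)·R1: [0, 2, 4/3, 2/3, -4/3, 28/3]
R3 ← R3 − (3/2)·R2: [0, 0, 0, 0, 0, 0]
The echelon form has 2 nonzero rows, and every pivot lies in the first 5 columns, so rank(P) = rank([P|b]) = 2.
The system is consistent.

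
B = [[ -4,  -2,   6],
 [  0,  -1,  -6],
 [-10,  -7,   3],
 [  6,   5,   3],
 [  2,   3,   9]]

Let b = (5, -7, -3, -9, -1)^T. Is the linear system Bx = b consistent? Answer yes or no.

no

Row reduce the augmented matrix [B | b].
R3 ← R3 − (5/2)·R1: [0, -2, -12, -31/2]
R4 ← R4 + (3/2)·R1: [0, 2, 12, -3/2]
R5 ← R5 + (1/2)·R1: [0, 2, 12, 3/2]
R3 ← R3 − (2)·R2: [0, 0, 0, -3/2]
R4 ← R4 + (2)·R2: [0, 0, 0, -31/2]
R5 ← R5 + (2)·R2: [0, 0, 0, -25/2]
R4 ← R4 − (31/3)·R3: [0, 0, 0, 0]
R5 ← R5 − (25/3)·R3: [0, 0, 0, 0]
The echelon form has 3 nonzero rows; the last pivot sits in the augmented column, so rank(B) = 2 but rank([B|b]) = 3.
Since the ranks differ, the system is inconsistent.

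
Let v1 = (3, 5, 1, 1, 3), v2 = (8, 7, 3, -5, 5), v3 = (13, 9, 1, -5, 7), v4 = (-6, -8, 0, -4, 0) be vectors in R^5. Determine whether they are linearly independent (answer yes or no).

yes

Form the matrix with these vectors as rows and row reduce.
R2 ← R2 − (8/3)·R1: [0, -19/3, 1/3, -23/3, -3]
R3 ← R3 − (13/3)·R1: [0, -38/3, -10/3, -28/3, -6]
R4 ← R4 + (2)·R1: [0, 2, 2, -2, 6]
R3 ← R3 − (2)·R2: [0, 0, -4, 6, 0]
R4 ← R4 + (6/19)·R2: [0, 0, 40/19, -84/19, 96/19]
R4 ← R4 + (10/19)·R3: [0, 0, 0, -24/19, 96/19]
4 nonzero rows, so the 4 vectors span a space of dimension 4.
Since 4 = 4, the vectors are linearly independent.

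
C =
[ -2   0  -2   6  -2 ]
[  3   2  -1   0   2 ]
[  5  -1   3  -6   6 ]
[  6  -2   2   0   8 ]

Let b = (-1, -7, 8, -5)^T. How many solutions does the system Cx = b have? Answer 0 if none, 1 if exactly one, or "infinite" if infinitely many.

0

Row reduce the augmented matrix [C | b].
R2 ← R2 + (3/2)·R1: [0, 2, -4, 9, -1, -17/2]
R3 ← R3 + (5/2)·R1: [0, -1, -2, 9, 1, 11/2]
R4 ← R4 + (3)·R1: [0, -2, -4, 18, 2, -8]
R3 ← R3 + (1/2)·R2: [0, 0, -4, 27/2, 1/2, 5/4]
R4 ← R4 + R2: [0, 0, -8, 27, 1, -33/2]
R4 ← R4 − (2)·R3: [0, 0, 0, 0, 0, -19]
The echelon form has 4 nonzero rows; the last pivot sits in the augmented column, so rank(C) = 3 but rank([C|b]) = 4.
Since the ranks differ, the system is inconsistent.
It has no solutions.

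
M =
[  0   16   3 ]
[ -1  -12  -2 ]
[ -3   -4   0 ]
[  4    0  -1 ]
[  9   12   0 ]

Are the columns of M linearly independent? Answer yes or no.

no

Row reduce M to echelon form.
Swap R1 ↔ R2
R3 ← R3 − (3)·R1: [0, 32, 6]
R4 ← R4 + (4)·R1: [0, -48, -9]
R5 ← R5 + (9)·R1: [0, -96, -18]
R3 ← R3 − (2)·R2: [0, 0, 0]
R4 ← R4 + (3)·R2: [0, 0, 0]
R5 ← R5 + (6)·R2: [0, 0, 0]
2 pivots among 3 columns.
Only 2 < 3 pivot columns, so the columns are linearly dependent.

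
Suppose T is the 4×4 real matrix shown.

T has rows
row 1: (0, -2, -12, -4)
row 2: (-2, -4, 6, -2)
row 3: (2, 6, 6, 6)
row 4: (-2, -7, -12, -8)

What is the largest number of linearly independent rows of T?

2

Row reduce to echelon form.
Swap R1 ↔ R2
R3 ← R3 + R1: [0, 2, 12, 4]
R4 ← R4 − R1: [0, -3, -18, -6]
R3 ← R3 + R2: [0, 0, 0, 0]
R4 ← R4 − (3/2)·R2: [0, 0, 0, 0]
Echelon form has 2 nonzero rows, so rank(T) = 2.
The rank gives the maximum number of linearly independent rows: 2.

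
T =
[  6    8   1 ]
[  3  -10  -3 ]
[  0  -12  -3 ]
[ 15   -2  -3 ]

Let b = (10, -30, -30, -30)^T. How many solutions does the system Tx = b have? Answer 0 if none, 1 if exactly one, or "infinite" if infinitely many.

infinite

Row reduce the augmented matrix [T | b].
R2 ← R2 − (1/2)·R1: [0, -14, -7/2, -35]
R4 ← R4 − (5/2)·R1: [0, -22, -11/2, -55]
R3 ← R3 − (6/7)·R2: [0, 0, 0, 0]
R4 ← R4 − (11/7)·R2: [0, 0, 0, 0]
The echelon form has 2 nonzero rows, and every pivot lies in the first 3 columns, so rank(T) = rank([T|b]) = 2.
The system is consistent.
rank = 2 < 3 unknowns, so there are infinitely many solutions.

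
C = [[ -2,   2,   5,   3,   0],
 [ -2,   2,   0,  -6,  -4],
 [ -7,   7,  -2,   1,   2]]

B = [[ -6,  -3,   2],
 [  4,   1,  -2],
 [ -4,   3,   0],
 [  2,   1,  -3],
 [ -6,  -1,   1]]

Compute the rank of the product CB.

First compute CB:
[[  6,  26, -17],
 [ 32,   6,   6],
 [ 68,  21, -29]]
Now row reduce the product.
R2 ← R2 − (16/3)·R1: [0, -398/3, 290/3]
R3 ← R3 − (34/3)·R1: [0, -821/3, 491/3]
R3 ← R3 − (821/398)·R2: [0, 0, -7112/199]
3 nonzero rows, so rank(CB) = 3.

3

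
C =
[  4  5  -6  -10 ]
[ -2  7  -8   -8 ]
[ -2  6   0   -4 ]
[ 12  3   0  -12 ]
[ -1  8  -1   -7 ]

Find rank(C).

3

Row reduce to echelon form.
R2 ← R2 + (1/2)·R1: [0, 19/2, -11, -13]
R3 ← R3 + (1/2)·R1: [0, 17/2, -3, -9]
R4 ← R4 − (3)·R1: [0, -12, 18, 18]
R5 ← R5 + (1/4)·R1: [0, 37/4, -5/2, -19/2]
R3 ← R3 − (17/19)·R2: [0, 0, 130/19, 50/19]
R4 ← R4 + (24/19)·R2: [0, 0, 78/19, 30/19]
R5 ← R5 − (37/38)·R2: [0, 0, 156/19, 60/19]
R4 ← R4 − (3/5)·R3: [0, 0, 0, 0]
R5 ← R5 − (6/5)·R3: [0, 0, 0, 0]
Echelon form has 3 nonzero rows, so rank(C) = 3.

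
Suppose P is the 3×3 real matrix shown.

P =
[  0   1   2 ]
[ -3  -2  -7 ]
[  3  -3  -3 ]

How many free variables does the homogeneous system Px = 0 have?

Row reduce to echelon form.
Swap R1 ↔ R2
R3 ← R3 + R1: [0, -5, -10]
R3 ← R3 + (5)·R2: [0, 0, 0]
2 nonzero rows, so rank(P) = 2.
P has 3 columns; by rank–nullity, nullity = 3 − 2 = 1.

1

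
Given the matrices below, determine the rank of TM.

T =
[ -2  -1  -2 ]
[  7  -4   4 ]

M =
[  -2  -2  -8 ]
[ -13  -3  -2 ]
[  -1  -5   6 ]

2

First compute TM:
[[ 19,  17,   6],
 [ 34, -22, -24]]
Now row reduce the product.
R2 ← R2 − (34/19)·R1: [0, -996/19, -660/19]
2 nonzero rows, so rank(TM) = 2.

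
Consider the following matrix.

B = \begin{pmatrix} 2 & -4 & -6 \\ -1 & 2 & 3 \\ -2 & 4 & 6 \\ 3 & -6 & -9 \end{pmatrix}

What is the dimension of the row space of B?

Row reduce to echelon form.
R2 ← R2 + (1/2)·R1: [0, 0, 0]
R3 ← R3 + R1: [0, 0, 0]
R4 ← R4 − (3/2)·R1: [0, 0, 0]
Echelon form has 1 nonzero row, so rank(B) = 1.
The row space has dimension equal to the rank: 1.

1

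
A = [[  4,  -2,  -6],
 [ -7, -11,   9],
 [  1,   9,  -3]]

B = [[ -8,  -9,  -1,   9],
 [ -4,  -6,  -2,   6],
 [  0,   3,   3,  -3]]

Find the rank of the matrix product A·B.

2

First compute AB:
[[-24, -42, -18,  42],
 [100, 156,  56, -156],
 [-44, -72, -28,  72]]
Now row reduce the product.
R2 ← R2 + (25/6)·R1: [0, -19, -19, 19]
R3 ← R3 − (11/6)·R1: [0, 5, 5, -5]
R3 ← R3 + (5/19)·R2: [0, 0, 0, 0]
2 nonzero rows, so rank(AB) = 2.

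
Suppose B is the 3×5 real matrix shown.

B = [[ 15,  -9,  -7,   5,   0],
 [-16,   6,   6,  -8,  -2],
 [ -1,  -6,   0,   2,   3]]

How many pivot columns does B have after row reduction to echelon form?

Row reduce to echelon form.
R2 ← R2 + (16/15)·R1: [0, -18/5, -22/15, -8/3, -2]
R3 ← R3 + (1/15)·R1: [0, -33/5, -7/15, 7/3, 3]
R3 ← R3 − (11/6)·R2: [0, 0, 20/9, 65/9, 20/3]
Echelon form has 3 nonzero rows, so rank(B) = 3.
Each nonzero row contributes one pivot column: 3 pivot columns.

3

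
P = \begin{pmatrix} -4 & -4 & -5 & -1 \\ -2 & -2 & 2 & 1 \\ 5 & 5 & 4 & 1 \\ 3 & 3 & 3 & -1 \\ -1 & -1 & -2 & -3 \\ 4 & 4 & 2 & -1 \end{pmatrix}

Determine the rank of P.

Row reduce to echelon form.
R2 ← R2 − (1/2)·R1: [0, 0, 9/2, 3/2]
R3 ← R3 + (5/4)·R1: [0, 0, -9/4, -1/4]
R4 ← R4 + (3/4)·R1: [0, 0, -3/4, -7/4]
R5 ← R5 − (1/4)·R1: [0, 0, -3/4, -11/4]
R6 ← R6 + R1: [0, 0, -3, -2]
R3 ← R3 + (1/2)·R2: [0, 0, 0, 1/2]
R4 ← R4 + (1/6)·R2: [0, 0, 0, -3/2]
R5 ← R5 + (1/6)·R2: [0, 0, 0, -5/2]
R6 ← R6 + (2/3)·R2: [0, 0, 0, -1]
R4 ← R4 + (3)·R3: [0, 0, 0, 0]
R5 ← R5 + (5)·R3: [0, 0, 0, 0]
R6 ← R6 + (2)·R3: [0, 0, 0, 0]
Echelon form has 3 nonzero rows, so rank(P) = 3.

3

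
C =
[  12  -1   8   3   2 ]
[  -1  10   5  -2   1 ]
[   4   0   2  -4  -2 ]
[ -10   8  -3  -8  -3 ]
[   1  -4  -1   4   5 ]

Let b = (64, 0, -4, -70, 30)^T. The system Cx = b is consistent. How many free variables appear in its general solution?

Row reduce the augmented matrix [C | b].
R2 ← R2 + (1/12)·R1: [0, 119/12, 17/3, -7/4, 7/6, 16/3]
R3 ← R3 − (1/3)·R1: [0, 1/3, -2/3, -5, -8/3, -76/3]
R4 ← R4 + (5/6)·R1: [0, 43/6, 11/3, -11/2, -4/3, -50/3]
R5 ← R5 − (1/12)·R1: [0, -47/12, -5/3, 15/4, 29/6, 74/3]
R3 ← R3 − (4/119)·R2: [0, 0, -6/7, -84/17, -46/17, -3036/119]
R4 ← R4 − (86/119)·R2: [0, 0, -3/7, -72/17, -37/17, -2442/119]
R5 ← R5 + (47/119)·R2: [0, 0, 4/7, 52/17, 90/17, 3186/119]
R4 ← R4 − (1/2)·R3: [0, 0, 0, -30/17, -14/17, -132/17]
R5 ← R5 + (2/3)·R3: [0, 0, 0, -4/17, 178/51, 166/17]
R5 ← R5 − (2/15)·R4: [0, 0, 0, 0, 18/5, 54/5]
The echelon form has 5 nonzero rows, and every pivot lies in the first 5 columns, so rank(C) = rank([C|b]) = 5.
The system is consistent.
Free variables = (unknowns) − (rank) = 5 − 5 = 0.

0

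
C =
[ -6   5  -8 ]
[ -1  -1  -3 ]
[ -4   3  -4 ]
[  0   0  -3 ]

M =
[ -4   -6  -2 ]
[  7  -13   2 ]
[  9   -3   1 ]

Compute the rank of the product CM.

3

First compute CM:
[[-13,  -5,  14],
 [-30,  28,  -3],
 [  1,  -3,  10],
 [-27,   9,  -3]]
Now row reduce the product.
R2 ← R2 − (30/13)·R1: [0, 514/13, -459/13]
R3 ← R3 + (1/13)·R1: [0, -44/13, 144/13]
R4 ← R4 − (27/13)·R1: [0, 252/13, -417/13]
R3 ← R3 + (22/257)·R2: [0, 0, 2070/257]
R4 ← R4 − (126/257)·R2: [0, 0, -3795/257]
R4 ← R4 + (11/6)·R3: [0, 0, 0]
3 nonzero rows, so rank(CM) = 3.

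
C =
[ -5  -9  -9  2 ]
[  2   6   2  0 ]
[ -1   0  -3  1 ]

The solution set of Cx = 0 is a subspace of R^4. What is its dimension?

Row reduce to echelon form.
R2 ← R2 + (2/5)·R1: [0, 12/5, -8/5, 4/5]
R3 ← R3 − (1/5)·R1: [0, 9/5, -6/5, 3/5]
R3 ← R3 − (3/4)·R2: [0, 0, 0, 0]
2 nonzero rows, so rank(C) = 2.
C has 4 columns; by rank–nullity, nullity = 4 − 2 = 2.

2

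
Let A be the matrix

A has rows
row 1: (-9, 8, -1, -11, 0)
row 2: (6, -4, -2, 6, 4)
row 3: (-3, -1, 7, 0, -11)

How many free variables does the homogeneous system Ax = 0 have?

3

Row reduce to echelon form.
R2 ← R2 + (2/3)·R1: [0, 4/3, -8/3, -4/3, 4]
R3 ← R3 − (1/3)·R1: [0, -11/3, 22/3, 11/3, -11]
R3 ← R3 + (11/4)·R2: [0, 0, 0, 0, 0]
2 nonzero rows, so rank(A) = 2.
A has 5 columns; by rank–nullity, nullity = 5 − 2 = 3.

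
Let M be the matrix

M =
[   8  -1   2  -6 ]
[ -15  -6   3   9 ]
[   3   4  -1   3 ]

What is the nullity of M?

1

Row reduce to echelon form.
R2 ← R2 + (15/8)·R1: [0, -63/8, 27/4, -9/4]
R3 ← R3 − (3/8)·R1: [0, 35/8, -7/4, 21/4]
R3 ← R3 + (5/9)·R2: [0, 0, 2, 4]
3 nonzero rows, so rank(M) = 3.
M has 4 columns; by rank–nullity, nullity = 4 − 3 = 1.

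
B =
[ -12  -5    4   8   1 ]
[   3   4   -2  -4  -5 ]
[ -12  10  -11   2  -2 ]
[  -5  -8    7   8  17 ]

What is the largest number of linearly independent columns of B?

Row reduce to echelon form.
R2 ← R2 + (1/4)·R1: [0, 11/4, -1, -2, -19/4]
R3 ← R3 − R1: [0, 15, -15, -6, -3]
R4 ← R4 − (5/12)·R1: [0, -71/12, 16/3, 14/3, 199/12]
R3 ← R3 − (60/11)·R2: [0, 0, -105/11, 54/11, 252/11]
R4 ← R4 + (71/33)·R2: [0, 0, 35/11, 4/11, 70/11]
R4 ← R4 + (1/3)·R3: [0, 0, 0, 2, 14]
Echelon form has 4 nonzero rows, so rank(B) = 4.
The rank gives the maximum number of linearly independent columns: 4.

4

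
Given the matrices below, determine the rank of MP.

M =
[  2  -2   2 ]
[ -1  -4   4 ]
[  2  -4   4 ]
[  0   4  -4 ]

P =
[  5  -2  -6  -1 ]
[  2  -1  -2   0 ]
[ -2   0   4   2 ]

First compute MP:
[[  2,  -2,   0,   2],
 [-21,   6,  30,   9],
 [ -6,   0,  12,   6],
 [ 16,  -4, -24,  -8]]
Now row reduce the product.
R2 ← R2 + (21/2)·R1: [0, -15, 30, 30]
R3 ← R3 + (3)·R1: [0, -6, 12, 12]
R4 ← R4 − (8)·R1: [0, 12, -24, -24]
R3 ← R3 − (2/5)·R2: [0, 0, 0, 0]
R4 ← R4 + (4/5)·R2: [0, 0, 0, 0]
2 nonzero rows, so rank(MP) = 2.

2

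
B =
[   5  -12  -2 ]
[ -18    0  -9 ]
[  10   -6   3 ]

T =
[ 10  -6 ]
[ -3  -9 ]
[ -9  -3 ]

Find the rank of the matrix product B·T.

First compute BT:
[[104,  84],
 [-99, 135],
 [ 91, -15]]
Now row reduce the product.
R2 ← R2 + (99/104)·R1: [0, 5589/26]
R3 ← R3 − (7/8)·R1: [0, -177/2]
R3 ← R3 + (767/1863)·R2: [0, 0]
2 nonzero rows, so rank(BT) = 2.

2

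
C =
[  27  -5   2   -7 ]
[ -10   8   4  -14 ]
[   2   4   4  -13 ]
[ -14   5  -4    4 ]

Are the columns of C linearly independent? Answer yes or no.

no

Row reduce C to echelon form.
R2 ← R2 + (10/27)·R1: [0, 166/27, 128/27, -448/27]
R3 ← R3 − (2/27)·R1: [0, 118/27, 104/27, -337/27]
R4 ← R4 + (14/27)·R1: [0, 65/27, -80/27, 10/27]
R3 ← R3 − (59/83)·R2: [0, 0, 40/83, -57/83]
R4 ← R4 − (65/166)·R2: [0, 0, -400/83, 570/83]
R4 ← R4 + (10)·R3: [0, 0, 0, 0]
3 pivots among 4 columns.
Only 3 < 4 pivot columns, so the columns are linearly dependent.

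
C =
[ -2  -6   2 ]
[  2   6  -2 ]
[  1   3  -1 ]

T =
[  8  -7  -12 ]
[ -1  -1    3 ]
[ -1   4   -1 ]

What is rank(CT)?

First compute CT:
[[-12,  28,   4],
 [ 12, -28,  -4],
 [  6, -14,  -2]]
Now row reduce the product.
R2 ← R2 + R1: [0, 0, 0]
R3 ← R3 + (1/2)·R1: [0, 0, 0]
1 nonzero row, so rank(CT) = 1.

1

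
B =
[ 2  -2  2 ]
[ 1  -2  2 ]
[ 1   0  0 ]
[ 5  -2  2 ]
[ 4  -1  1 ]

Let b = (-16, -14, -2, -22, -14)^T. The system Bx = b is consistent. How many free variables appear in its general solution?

1

Row reduce the augmented matrix [B | b].
R2 ← R2 − (1/2)·R1: [0, -1, 1, -6]
R3 ← R3 − (1/2)·R1: [0, 1, -1, 6]
R4 ← R4 − (5/2)·R1: [0, 3, -3, 18]
R5 ← R5 − (2)·R1: [0, 3, -3, 18]
R3 ← R3 + R2: [0, 0, 0, 0]
R4 ← R4 + (3)·R2: [0, 0, 0, 0]
R5 ← R5 + (3)·R2: [0, 0, 0, 0]
The echelon form has 2 nonzero rows, and every pivot lies in the first 3 columns, so rank(B) = rank([B|b]) = 2.
The system is consistent.
Free variables = (unknowns) − (rank) = 3 − 2 = 1.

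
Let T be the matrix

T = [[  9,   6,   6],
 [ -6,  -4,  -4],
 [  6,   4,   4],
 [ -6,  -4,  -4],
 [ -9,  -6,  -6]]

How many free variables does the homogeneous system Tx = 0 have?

2

Row reduce to echelon form.
R2 ← R2 + (2/3)·R1: [0, 0, 0]
R3 ← R3 − (2/3)·R1: [0, 0, 0]
R4 ← R4 + (2/3)·R1: [0, 0, 0]
R5 ← R5 + R1: [0, 0, 0]
1 nonzero row, so rank(T) = 1.
T has 3 columns; by rank–nullity, nullity = 3 − 1 = 2.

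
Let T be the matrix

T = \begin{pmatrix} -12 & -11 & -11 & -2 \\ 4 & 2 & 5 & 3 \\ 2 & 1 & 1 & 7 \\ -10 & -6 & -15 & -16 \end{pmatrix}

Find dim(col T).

4

Row reduce to echelon form.
R2 ← R2 + (1/3)·R1: [0, -5/3, 4/3, 7/3]
R3 ← R3 + (1/6)·R1: [0, -5/6, -5/6, 20/3]
R4 ← R4 − (5/6)·R1: [0, 19/6, -35/6, -43/3]
R3 ← R3 − (1/2)·R2: [0, 0, -3/2, 11/2]
R4 ← R4 + (19/10)·R2: [0, 0, -33/10, -99/10]
R4 ← R4 − (11/5)·R3: [0, 0, 0, -22]
Echelon form has 4 nonzero rows, so rank(T) = 4.
The column space has dimension equal to the rank: 4.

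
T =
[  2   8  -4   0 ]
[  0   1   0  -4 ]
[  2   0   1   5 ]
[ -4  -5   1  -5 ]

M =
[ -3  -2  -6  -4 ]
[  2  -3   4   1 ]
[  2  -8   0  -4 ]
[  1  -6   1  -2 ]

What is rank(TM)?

First compute TM:
[[  2,   4,  20,  16],
 [ -2,  21,   0,   9],
 [  1, -42,  -7, -22],
 [ -1,  45,  -1,  17]]
Now row reduce the product.
R2 ← R2 + R1: [0, 25, 20, 25]
R3 ← R3 − (1/2)·R1: [0, -44, -17, -30]
R4 ← R4 + (1/2)·R1: [0, 47, 9, 25]
R3 ← R3 + (44/25)·R2: [0, 0, 91/5, 14]
R4 ← R4 − (47/25)·R2: [0, 0, -143/5, -22]
R4 ← R4 + (11/7)·R3: [0, 0, 0, 0]
3 nonzero rows, so rank(TM) = 3.

3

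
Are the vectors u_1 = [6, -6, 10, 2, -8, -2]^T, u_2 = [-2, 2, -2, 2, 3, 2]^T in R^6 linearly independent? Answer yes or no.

Form the matrix with these vectors as rows and row reduce.
R2 ← R2 + (1/3)·R1: [0, 0, 4/3, 8/3, 1/3, 4/3]
2 nonzero rows, so the 2 vectors span a space of dimension 2.
Since 2 = 2, the vectors are linearly independent.

yes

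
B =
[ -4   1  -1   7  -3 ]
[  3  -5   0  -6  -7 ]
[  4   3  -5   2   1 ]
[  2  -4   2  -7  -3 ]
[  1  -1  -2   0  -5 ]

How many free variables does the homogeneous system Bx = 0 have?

Row reduce to echelon form.
R2 ← R2 + (3/4)·R1: [0, -17/4, -3/4, -3/4, -37/4]
R3 ← R3 + R1: [0, 4, -6, 9, -2]
R4 ← R4 + (1/2)·R1: [0, -7/2, 3/2, -7/2, -9/2]
R5 ← R5 + (1/4)·R1: [0, -3/4, -9/4, 7/4, -23/4]
R3 ← R3 + (16/17)·R2: [0, 0, -114/17, 141/17, -182/17]
R4 ← R4 − (14/17)·R2: [0, 0, 36/17, -49/17, 53/17]
R5 ← R5 − (3/17)·R2: [0, 0, -36/17, 32/17, -70/17]
R4 ← R4 + (6/19)·R3: [0, 0, 0, -5/19, -5/19]
R5 ← R5 − (6/19)·R3: [0, 0, 0, -14/19, -14/19]
R5 ← R5 − (14/5)·R4: [0, 0, 0, 0, 0]
4 nonzero rows, so rank(B) = 4.
B has 5 columns; by rank–nullity, nullity = 5 − 4 = 1.

1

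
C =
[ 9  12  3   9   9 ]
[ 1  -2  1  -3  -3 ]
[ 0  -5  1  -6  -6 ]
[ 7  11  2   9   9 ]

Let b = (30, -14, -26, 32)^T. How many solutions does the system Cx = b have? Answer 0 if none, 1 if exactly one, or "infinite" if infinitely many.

infinite

Row reduce the augmented matrix [C | b].
R2 ← R2 − (1/9)·R1: [0, -10/3, 2/3, -4, -4, -52/3]
R4 ← R4 − (7/9)·R1: [0, 5/3, -1/3, 2, 2, 26/3]
R3 ← R3 − (3/2)·R2: [0, 0, 0, 0, 0, 0]
R4 ← R4 + (1/2)·R2: [0, 0, 0, 0, 0, 0]
The echelon form has 2 nonzero rows, and every pivot lies in the first 5 columns, so rank(C) = rank([C|b]) = 2.
The system is consistent.
rank = 2 < 5 unknowns, so there are infinitely many solutions.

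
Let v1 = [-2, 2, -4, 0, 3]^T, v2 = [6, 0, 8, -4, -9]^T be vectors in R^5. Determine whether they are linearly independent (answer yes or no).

yes

Form the matrix with these vectors as rows and row reduce.
R2 ← R2 + (3)·R1: [0, 6, -4, -4, 0]
2 nonzero rows, so the 2 vectors span a space of dimension 2.
Since 2 = 2, the vectors are linearly independent.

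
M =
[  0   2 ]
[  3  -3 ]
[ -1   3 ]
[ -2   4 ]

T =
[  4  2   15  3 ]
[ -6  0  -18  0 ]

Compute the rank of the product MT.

First compute MT:
[[-12,   0, -36,   0],
 [ 30,   6,  99,   9],
 [-22,  -2, -69,  -3],
 [-32,  -4, -102,  -6]]
Now row reduce the product.
R2 ← R2 + (5/2)·R1: [0, 6, 9, 9]
R3 ← R3 − (11/6)·R1: [0, -2, -3, -3]
R4 ← R4 − (8/3)·R1: [0, -4, -6, -6]
R3 ← R3 + (1/3)·R2: [0, 0, 0, 0]
R4 ← R4 + (2/3)·R2: [0, 0, 0, 0]
2 nonzero rows, so rank(MT) = 2.

2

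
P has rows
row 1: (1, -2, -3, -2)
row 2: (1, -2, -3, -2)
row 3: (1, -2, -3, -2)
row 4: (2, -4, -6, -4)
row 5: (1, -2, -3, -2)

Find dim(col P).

1

Row reduce to echelon form.
R2 ← R2 − R1: [0, 0, 0, 0]
R3 ← R3 − R1: [0, 0, 0, 0]
R4 ← R4 − (2)·R1: [0, 0, 0, 0]
R5 ← R5 − R1: [0, 0, 0, 0]
Echelon form has 1 nonzero row, so rank(P) = 1.
The column space has dimension equal to the rank: 1.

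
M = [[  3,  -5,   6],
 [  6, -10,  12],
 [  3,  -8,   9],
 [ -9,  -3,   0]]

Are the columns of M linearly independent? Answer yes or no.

no

Row reduce M to echelon form.
R2 ← R2 − (2)·R1: [0, 0, 0]
R3 ← R3 − R1: [0, -3, 3]
R4 ← R4 + (3)·R1: [0, -18, 18]
Swap R2 ↔ R3
R4 ← R4 − (6)·R2: [0, 0, 0]
2 pivots among 3 columns.
Only 2 < 3 pivot columns, so the columns are linearly dependent.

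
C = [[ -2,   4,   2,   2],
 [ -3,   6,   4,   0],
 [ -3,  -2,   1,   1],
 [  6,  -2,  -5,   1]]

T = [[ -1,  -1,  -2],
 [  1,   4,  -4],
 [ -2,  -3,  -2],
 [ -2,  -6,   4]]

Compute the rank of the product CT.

2

First compute CT:
[[ -2,   0,  -8],
 [  1,  15, -26],
 [ -3, -14,  16],
 [  0,  -5,  10]]
Now row reduce the product.
R2 ← R2 + (1/2)·R1: [0, 15, -30]
R3 ← R3 − (3/2)·R1: [0, -14, 28]
R3 ← R3 + (14/15)·R2: [0, 0, 0]
R4 ← R4 + (1/3)·R2: [0, 0, 0]
2 nonzero rows, so rank(CT) = 2.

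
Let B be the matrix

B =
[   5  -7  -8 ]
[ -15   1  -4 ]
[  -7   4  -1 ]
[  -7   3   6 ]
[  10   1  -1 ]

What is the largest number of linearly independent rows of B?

3

Row reduce to echelon form.
R2 ← R2 + (3)·R1: [0, -20, -28]
R3 ← R3 + (7/5)·R1: [0, -29/5, -61/5]
R4 ← R4 + (7/5)·R1: [0, -34/5, -26/5]
R5 ← R5 − (2)·R1: [0, 15, 15]
R3 ← R3 − (29/100)·R2: [0, 0, -102/25]
R4 ← R4 − (17/50)·R2: [0, 0, 108/25]
R5 ← R5 + (3/4)·R2: [0, 0, -6]
R4 ← R4 + (18/17)·R3: [0, 0, 0]
R5 ← R5 − (25/17)·R3: [0, 0, 0]
Echelon form has 3 nonzero rows, so rank(B) = 3.
The rank gives the maximum number of linearly independent rows: 3.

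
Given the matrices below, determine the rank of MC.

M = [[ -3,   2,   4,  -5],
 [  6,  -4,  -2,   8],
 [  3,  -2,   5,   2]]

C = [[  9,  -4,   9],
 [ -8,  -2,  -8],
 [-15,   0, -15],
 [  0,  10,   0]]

First compute MC:
[[-103, -42, -103],
 [116,  64, 116],
 [-32,  12, -32]]
Now row reduce the product.
R2 ← R2 + (116/103)·R1: [0, 1720/103, 0]
R3 ← R3 − (32/103)·R1: [0, 2580/103, 0]
R3 ← R3 − (3/2)·R2: [0, 0, 0]
2 nonzero rows, so rank(MC) = 2.

2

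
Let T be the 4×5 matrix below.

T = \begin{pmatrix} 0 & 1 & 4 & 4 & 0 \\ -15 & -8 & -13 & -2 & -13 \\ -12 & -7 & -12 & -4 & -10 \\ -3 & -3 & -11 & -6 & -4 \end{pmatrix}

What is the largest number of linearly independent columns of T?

Row reduce to echelon form.
Swap R1 ↔ R2
R3 ← R3 − (4/5)·R1: [0, -3/5, -8/5, -12/5, 2/5]
R4 ← R4 − (1/5)·R1: [0, -7/5, -42/5, -28/5, -7/5]
R3 ← R3 + (3/5)·R2: [0, 0, 4/5, 0, 2/5]
R4 ← R4 + (7/5)·R2: [0, 0, -14/5, 0, -7/5]
R4 ← R4 + (7/2)·R3: [0, 0, 0, 0, 0]
Echelon form has 3 nonzero rows, so rank(T) = 3.
The rank gives the maximum number of linearly independent columns: 3.

3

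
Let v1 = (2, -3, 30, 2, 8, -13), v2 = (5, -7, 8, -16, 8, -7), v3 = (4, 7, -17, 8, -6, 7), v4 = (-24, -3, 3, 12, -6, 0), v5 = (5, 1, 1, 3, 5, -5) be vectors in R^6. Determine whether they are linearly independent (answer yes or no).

yes

Form the matrix with these vectors as rows and row reduce.
R2 ← R2 − (5/2)·R1: [0, 1/2, -67, -21, -12, 51/2]
R3 ← R3 − (2)·R1: [0, 13, -77, 4, -22, 33]
R4 ← R4 + (12)·R1: [0, -39, 363, 36, 90, -156]
R5 ← R5 − (5/2)·R1: [0, 17/2, -74, -2, -15, 55/2]
R3 ← R3 − (26)·R2: [0, 0, 1665, 550, 290, -630]
R4 ← R4 + (78)·R2: [0, 0, -4863, -1602, -846, 1833]
R5 ← R5 − (17)·R2: [0, 0, 1065, 355, 189, -406]
R4 ← R4 + (1621/555)·R3: [0, 0, 0, 488/111, 112/111, -261/37]
R5 ← R5 − (71/111)·R3: [0, 0, 0, 355/111, 389/111, -112/37]
R5 ← R5 − (355/488)·R4: [0, 0, 0, 0, 169/61, 1027/488]
5 nonzero rows, so the 5 vectors span a space of dimension 5.
Since 5 = 5, the vectors are linearly independent.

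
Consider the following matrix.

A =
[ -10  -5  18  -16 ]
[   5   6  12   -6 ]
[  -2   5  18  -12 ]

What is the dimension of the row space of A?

3

Row reduce to echelon form.
R2 ← R2 + (1/2)·R1: [0, 7/2, 21, -14]
R3 ← R3 − (1/5)·R1: [0, 6, 72/5, -44/5]
R3 ← R3 − (12/7)·R2: [0, 0, -108/5, 76/5]
Echelon form has 3 nonzero rows, so rank(A) = 3.
The row space has dimension equal to the rank: 3.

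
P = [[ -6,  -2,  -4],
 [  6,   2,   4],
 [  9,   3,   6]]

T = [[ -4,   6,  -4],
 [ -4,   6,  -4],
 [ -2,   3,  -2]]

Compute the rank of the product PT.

First compute PT:
[[ 40, -60,  40],
 [-40,  60, -40],
 [-60,  90, -60]]
Now row reduce the product.
R2 ← R2 + R1: [0, 0, 0]
R3 ← R3 + (3/2)·R1: [0, 0, 0]
1 nonzero row, so rank(PT) = 1.

1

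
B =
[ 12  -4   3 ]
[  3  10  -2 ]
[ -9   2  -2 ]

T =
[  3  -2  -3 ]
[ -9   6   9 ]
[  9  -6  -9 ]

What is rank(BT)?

First compute BT:
[[ 99, -66, -99],
 [-99,  66,  99],
 [-63,  42,  63]]
Now row reduce the product.
R2 ← R2 + R1: [0, 0, 0]
R3 ← R3 + (7/11)·R1: [0, 0, 0]
1 nonzero row, so rank(BT) = 1.

1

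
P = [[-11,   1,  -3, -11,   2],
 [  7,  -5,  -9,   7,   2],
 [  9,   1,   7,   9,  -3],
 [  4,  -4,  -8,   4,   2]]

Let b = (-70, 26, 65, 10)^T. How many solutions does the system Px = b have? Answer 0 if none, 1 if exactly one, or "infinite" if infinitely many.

Row reduce the augmented matrix [P | b].
R2 ← R2 + (7/11)·R1: [0, -48/11, -120/11, 0, 36/11, -204/11]
R3 ← R3 + (9/11)·R1: [0, 20/11, 50/11, 0, -15/11, 85/11]
R4 ← R4 + (4/11)·R1: [0, -40/11, -100/11, 0, 30/11, -170/11]
R3 ← R3 + (5/12)·R2: [0, 0, 0, 0, 0, 0]
R4 ← R4 − (5/6)·R2: [0, 0, 0, 0, 0, 0]
The echelon form has 2 nonzero rows, and every pivot lies in the first 5 columns, so rank(P) = rank([P|b]) = 2.
The system is consistent.
rank = 2 < 5 unknowns, so there are infinitely many solutions.

infinite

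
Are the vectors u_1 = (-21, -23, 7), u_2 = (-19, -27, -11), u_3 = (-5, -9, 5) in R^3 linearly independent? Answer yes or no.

Form the matrix with these vectors as rows and row reduce.
R2 ← R2 − (19/21)·R1: [0, -130/21, -52/3]
R3 ← R3 − (5/21)·R1: [0, -74/21, 10/3]
R3 ← R3 − (37/65)·R2: [0, 0, 66/5]
3 nonzero rows, so the 3 vectors span a space of dimension 3.
Since 3 = 3, the vectors are linearly independent.

yes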